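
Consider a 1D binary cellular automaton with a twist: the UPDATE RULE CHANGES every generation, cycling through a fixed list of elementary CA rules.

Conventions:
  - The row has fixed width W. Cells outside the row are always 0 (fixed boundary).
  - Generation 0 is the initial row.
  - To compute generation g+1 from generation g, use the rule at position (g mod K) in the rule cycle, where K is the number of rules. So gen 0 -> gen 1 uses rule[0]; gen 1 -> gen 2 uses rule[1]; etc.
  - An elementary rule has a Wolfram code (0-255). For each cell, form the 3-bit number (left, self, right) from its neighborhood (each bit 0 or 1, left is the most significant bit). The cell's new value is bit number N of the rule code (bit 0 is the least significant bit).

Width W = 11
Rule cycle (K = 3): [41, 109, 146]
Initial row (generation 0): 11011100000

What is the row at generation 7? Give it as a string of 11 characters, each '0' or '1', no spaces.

Answer: 01100100011

Derivation:
Gen 0: 11011100000
Gen 1 (rule 41): 10110001111
Gen 2 (rule 109): 11110101001
Gen 3 (rule 146): 01100000110
Gen 4 (rule 41): 01001110100
Gen 5 (rule 109): 01001011101
Gen 6 (rule 146): 10110001000
Gen 7 (rule 41): 01100100011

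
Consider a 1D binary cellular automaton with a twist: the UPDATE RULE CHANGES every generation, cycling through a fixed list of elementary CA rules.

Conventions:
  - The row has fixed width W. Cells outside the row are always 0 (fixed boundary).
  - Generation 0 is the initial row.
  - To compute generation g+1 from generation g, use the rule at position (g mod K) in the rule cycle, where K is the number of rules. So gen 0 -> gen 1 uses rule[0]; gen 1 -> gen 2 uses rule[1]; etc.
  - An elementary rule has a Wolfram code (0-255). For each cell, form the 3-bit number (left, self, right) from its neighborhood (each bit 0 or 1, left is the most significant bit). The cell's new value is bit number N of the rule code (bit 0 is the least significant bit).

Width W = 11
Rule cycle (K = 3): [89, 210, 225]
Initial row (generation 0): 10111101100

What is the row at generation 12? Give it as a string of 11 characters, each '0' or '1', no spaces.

Gen 0: 10111101100
Gen 1 (rule 89): 00100101111
Gen 2 (rule 210): 01011000111
Gen 3 (rule 225): 00101010011
Gen 4 (rule 89): 10000001011
Gen 5 (rule 210): 01000010001
Gen 6 (rule 225): 00011000100
Gen 7 (rule 89): 11011110011
Gen 8 (rule 210): 01001111101
Gen 9 (rule 225): 00000111110
Gen 10 (rule 89): 11110100011
Gen 11 (rule 210): 01110010101
Gen 12 (rule 225): 00110001010

Answer: 00110001010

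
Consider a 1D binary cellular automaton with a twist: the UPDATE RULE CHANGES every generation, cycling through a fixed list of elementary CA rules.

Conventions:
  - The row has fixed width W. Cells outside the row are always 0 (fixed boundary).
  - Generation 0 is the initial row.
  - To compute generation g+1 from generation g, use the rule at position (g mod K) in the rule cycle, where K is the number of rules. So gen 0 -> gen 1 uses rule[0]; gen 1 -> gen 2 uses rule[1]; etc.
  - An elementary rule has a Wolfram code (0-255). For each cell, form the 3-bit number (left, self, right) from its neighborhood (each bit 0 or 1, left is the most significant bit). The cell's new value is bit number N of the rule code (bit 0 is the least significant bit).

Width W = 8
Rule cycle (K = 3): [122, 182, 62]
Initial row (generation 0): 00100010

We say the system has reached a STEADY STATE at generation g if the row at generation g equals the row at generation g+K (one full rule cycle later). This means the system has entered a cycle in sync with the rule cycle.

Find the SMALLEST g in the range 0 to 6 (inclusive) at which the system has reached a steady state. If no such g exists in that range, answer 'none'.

Gen 0: 00100010
Gen 1 (rule 122): 01010101
Gen 2 (rule 182): 11111111
Gen 3 (rule 62): 10000000
Gen 4 (rule 122): 01000000
Gen 5 (rule 182): 11100000
Gen 6 (rule 62): 10010000
Gen 7 (rule 122): 01101000
Gen 8 (rule 182): 10011100
Gen 9 (rule 62): 11110010

Answer: none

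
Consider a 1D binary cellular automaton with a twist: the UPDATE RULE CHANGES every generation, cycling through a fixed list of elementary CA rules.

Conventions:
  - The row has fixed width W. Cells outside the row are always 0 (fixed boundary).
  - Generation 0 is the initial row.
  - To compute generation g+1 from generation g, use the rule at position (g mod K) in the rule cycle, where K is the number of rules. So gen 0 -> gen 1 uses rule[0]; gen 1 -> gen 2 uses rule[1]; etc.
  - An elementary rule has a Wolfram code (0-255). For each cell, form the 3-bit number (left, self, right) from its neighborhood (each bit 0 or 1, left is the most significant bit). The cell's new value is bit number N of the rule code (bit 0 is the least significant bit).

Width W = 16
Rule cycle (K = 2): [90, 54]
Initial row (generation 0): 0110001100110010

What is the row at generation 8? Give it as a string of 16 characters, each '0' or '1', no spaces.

Gen 0: 0110001100110010
Gen 1 (rule 90): 1111011111111101
Gen 2 (rule 54): 0000100000000011
Gen 3 (rule 90): 0001010000000111
Gen 4 (rule 54): 0011111000001000
Gen 5 (rule 90): 0110001100010100
Gen 6 (rule 54): 1001010010111110
Gen 7 (rule 90): 0110001100100011
Gen 8 (rule 54): 1001010011110100

Answer: 1001010011110100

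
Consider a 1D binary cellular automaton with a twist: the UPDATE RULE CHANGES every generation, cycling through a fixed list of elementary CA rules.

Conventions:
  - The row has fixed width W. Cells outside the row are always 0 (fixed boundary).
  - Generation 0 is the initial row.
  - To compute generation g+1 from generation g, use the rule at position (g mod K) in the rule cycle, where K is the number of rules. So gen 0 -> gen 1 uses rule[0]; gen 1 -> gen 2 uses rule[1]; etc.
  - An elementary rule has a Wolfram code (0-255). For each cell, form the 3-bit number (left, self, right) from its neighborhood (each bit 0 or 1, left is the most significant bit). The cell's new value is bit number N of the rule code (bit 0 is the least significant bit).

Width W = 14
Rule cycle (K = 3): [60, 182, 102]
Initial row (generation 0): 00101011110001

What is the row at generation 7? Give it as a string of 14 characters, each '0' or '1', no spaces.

Answer: 00000010101011

Derivation:
Gen 0: 00101011110001
Gen 1 (rule 60): 00111110001001
Gen 2 (rule 182): 01011101011111
Gen 3 (rule 102): 11100111100001
Gen 4 (rule 60): 10010100010001
Gen 5 (rule 182): 11111110111011
Gen 6 (rule 102): 00000011001101
Gen 7 (rule 60): 00000010101011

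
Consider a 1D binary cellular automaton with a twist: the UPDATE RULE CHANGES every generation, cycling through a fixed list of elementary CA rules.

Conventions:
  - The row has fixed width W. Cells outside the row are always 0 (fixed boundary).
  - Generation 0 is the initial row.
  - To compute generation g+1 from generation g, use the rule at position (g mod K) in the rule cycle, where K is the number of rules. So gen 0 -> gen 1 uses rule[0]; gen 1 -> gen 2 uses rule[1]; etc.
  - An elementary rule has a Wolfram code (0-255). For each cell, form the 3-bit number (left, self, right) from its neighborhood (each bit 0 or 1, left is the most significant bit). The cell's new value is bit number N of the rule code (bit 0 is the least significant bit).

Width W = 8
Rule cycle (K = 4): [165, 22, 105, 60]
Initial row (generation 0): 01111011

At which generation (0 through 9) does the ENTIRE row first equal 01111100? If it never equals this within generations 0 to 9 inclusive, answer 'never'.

Answer: 9

Derivation:
Gen 0: 01111011
Gen 1 (rule 165): 00110100
Gen 2 (rule 22): 01000110
Gen 3 (rule 105): 00010110
Gen 4 (rule 60): 00011101
Gen 5 (rule 165): 11001011
Gen 6 (rule 22): 00111000
Gen 7 (rule 105): 10101011
Gen 8 (rule 60): 11111110
Gen 9 (rule 165): 01111100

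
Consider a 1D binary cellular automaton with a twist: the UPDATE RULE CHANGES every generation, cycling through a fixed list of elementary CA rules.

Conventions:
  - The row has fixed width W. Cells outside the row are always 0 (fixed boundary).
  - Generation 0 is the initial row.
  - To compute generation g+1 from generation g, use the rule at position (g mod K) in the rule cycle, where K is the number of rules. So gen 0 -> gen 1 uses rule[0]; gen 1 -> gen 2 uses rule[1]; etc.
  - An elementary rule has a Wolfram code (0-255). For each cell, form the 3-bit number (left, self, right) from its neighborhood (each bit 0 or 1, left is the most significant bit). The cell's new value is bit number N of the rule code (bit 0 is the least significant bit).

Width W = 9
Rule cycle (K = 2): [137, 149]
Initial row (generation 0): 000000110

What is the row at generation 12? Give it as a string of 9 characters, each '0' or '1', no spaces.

Gen 0: 000000110
Gen 1 (rule 137): 111110100
Gen 2 (rule 149): 011100111
Gen 3 (rule 137): 011000110
Gen 4 (rule 149): 000110001
Gen 5 (rule 137): 110100100
Gen 6 (rule 149): 000110111
Gen 7 (rule 137): 110100110
Gen 8 (rule 149): 000110001
Gen 9 (rule 137): 110100100
Gen 10 (rule 149): 000110111
Gen 11 (rule 137): 110100110
Gen 12 (rule 149): 000110001

Answer: 000110001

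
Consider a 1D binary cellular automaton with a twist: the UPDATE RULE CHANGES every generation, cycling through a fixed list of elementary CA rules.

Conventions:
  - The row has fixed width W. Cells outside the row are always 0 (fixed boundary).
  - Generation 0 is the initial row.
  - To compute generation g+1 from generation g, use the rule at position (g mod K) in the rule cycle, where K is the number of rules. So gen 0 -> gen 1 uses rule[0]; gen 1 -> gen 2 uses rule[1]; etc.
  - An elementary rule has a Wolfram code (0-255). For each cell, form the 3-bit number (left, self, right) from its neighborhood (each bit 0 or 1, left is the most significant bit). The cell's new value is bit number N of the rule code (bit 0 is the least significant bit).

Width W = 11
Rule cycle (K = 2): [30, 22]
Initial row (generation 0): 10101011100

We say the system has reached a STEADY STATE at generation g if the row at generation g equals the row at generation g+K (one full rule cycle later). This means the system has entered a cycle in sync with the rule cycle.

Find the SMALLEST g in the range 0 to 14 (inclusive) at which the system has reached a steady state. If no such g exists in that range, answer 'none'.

Answer: 7

Derivation:
Gen 0: 10101011100
Gen 1 (rule 30): 10101010010
Gen 2 (rule 22): 10101011111
Gen 3 (rule 30): 10101010000
Gen 4 (rule 22): 10101011000
Gen 5 (rule 30): 10101010100
Gen 6 (rule 22): 10101010110
Gen 7 (rule 30): 10101010101
Gen 8 (rule 22): 10101010101
Gen 9 (rule 30): 10101010101
Gen 10 (rule 22): 10101010101
Gen 11 (rule 30): 10101010101
Gen 12 (rule 22): 10101010101
Gen 13 (rule 30): 10101010101
Gen 14 (rule 22): 10101010101
Gen 15 (rule 30): 10101010101
Gen 16 (rule 22): 10101010101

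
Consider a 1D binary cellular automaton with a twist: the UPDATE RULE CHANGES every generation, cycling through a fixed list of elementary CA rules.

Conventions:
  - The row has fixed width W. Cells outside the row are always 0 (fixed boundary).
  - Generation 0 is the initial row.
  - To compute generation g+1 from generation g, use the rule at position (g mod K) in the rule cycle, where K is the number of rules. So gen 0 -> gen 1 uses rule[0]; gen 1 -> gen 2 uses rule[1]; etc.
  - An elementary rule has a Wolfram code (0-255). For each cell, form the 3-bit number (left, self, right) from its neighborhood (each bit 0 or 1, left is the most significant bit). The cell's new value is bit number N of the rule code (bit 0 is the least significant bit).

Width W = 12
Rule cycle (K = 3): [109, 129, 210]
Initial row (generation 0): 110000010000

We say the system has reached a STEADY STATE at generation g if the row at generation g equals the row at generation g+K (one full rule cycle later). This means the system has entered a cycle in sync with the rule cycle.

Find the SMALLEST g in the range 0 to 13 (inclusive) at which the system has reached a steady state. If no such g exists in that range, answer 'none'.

Answer: 1

Derivation:
Gen 0: 110000010000
Gen 1 (rule 109): 110111010111
Gen 2 (rule 129): 000010000010
Gen 3 (rule 210): 000101000101
Gen 4 (rule 109): 110111010111
Gen 5 (rule 129): 000010000010
Gen 6 (rule 210): 000101000101
Gen 7 (rule 109): 110111010111
Gen 8 (rule 129): 000010000010
Gen 9 (rule 210): 000101000101
Gen 10 (rule 109): 110111010111
Gen 11 (rule 129): 000010000010
Gen 12 (rule 210): 000101000101
Gen 13 (rule 109): 110111010111
Gen 14 (rule 129): 000010000010
Gen 15 (rule 210): 000101000101
Gen 16 (rule 109): 110111010111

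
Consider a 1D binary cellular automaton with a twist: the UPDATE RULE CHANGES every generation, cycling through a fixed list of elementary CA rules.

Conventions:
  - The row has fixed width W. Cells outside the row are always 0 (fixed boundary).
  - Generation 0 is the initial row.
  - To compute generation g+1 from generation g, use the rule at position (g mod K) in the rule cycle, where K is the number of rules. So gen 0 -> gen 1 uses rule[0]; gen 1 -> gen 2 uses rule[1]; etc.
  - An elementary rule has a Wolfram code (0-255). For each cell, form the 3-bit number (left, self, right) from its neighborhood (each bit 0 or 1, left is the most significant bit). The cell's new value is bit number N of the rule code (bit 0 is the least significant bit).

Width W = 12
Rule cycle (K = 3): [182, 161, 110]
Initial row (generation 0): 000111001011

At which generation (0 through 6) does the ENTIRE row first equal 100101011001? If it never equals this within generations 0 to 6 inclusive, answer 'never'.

Gen 0: 000111001011
Gen 1 (rule 182): 001010111100
Gen 2 (rule 161): 100101011001
Gen 3 (rule 110): 101111111011
Gen 4 (rule 182): 110111110100
Gen 5 (rule 161): 001011101001
Gen 6 (rule 110): 011110111011

Answer: 2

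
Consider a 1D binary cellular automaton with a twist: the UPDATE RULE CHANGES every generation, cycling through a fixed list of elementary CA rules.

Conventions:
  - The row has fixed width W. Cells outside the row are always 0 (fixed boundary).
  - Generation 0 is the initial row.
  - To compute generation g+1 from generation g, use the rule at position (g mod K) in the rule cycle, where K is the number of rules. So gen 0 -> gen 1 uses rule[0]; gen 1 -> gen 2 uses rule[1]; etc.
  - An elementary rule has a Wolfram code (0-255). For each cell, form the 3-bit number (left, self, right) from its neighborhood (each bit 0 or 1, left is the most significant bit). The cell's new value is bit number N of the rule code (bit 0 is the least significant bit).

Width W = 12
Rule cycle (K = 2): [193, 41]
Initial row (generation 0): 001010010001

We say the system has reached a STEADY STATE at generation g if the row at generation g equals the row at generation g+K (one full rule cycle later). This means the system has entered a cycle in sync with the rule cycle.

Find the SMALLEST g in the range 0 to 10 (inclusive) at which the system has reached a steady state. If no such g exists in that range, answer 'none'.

Gen 0: 001010010001
Gen 1 (rule 193): 100000000100
Gen 2 (rule 41): 001111110001
Gen 3 (rule 193): 100111110100
Gen 4 (rule 41): 000100001001
Gen 5 (rule 193): 110001100000
Gen 6 (rule 41): 100101001111
Gen 7 (rule 193): 000000000111
Gen 8 (rule 41): 111111110100
Gen 9 (rule 193): 011111110001
Gen 10 (rule 41): 010000000100
Gen 11 (rule 193): 000111110001
Gen 12 (rule 41): 110100000100

Answer: none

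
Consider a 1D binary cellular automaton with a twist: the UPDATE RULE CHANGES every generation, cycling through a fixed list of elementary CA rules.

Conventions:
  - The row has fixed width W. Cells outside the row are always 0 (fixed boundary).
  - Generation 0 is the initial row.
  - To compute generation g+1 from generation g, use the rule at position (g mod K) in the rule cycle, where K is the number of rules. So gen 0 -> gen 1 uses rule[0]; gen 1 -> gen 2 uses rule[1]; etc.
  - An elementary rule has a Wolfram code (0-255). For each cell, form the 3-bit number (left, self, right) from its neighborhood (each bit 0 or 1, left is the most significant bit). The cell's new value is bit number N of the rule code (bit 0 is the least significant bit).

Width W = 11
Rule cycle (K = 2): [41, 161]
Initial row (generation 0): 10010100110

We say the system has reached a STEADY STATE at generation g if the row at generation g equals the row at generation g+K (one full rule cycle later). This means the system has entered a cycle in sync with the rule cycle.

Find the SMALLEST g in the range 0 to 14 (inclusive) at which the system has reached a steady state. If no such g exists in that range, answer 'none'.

Gen 0: 10010100110
Gen 1 (rule 41): 00001000100
Gen 2 (rule 161): 11100010001
Gen 3 (rule 41): 10001000100
Gen 4 (rule 161): 00100010001
Gen 5 (rule 41): 10001000100
Gen 6 (rule 161): 00100010001
Gen 7 (rule 41): 10001000100
Gen 8 (rule 161): 00100010001
Gen 9 (rule 41): 10001000100
Gen 10 (rule 161): 00100010001
Gen 11 (rule 41): 10001000100
Gen 12 (rule 161): 00100010001
Gen 13 (rule 41): 10001000100
Gen 14 (rule 161): 00100010001
Gen 15 (rule 41): 10001000100
Gen 16 (rule 161): 00100010001

Answer: 3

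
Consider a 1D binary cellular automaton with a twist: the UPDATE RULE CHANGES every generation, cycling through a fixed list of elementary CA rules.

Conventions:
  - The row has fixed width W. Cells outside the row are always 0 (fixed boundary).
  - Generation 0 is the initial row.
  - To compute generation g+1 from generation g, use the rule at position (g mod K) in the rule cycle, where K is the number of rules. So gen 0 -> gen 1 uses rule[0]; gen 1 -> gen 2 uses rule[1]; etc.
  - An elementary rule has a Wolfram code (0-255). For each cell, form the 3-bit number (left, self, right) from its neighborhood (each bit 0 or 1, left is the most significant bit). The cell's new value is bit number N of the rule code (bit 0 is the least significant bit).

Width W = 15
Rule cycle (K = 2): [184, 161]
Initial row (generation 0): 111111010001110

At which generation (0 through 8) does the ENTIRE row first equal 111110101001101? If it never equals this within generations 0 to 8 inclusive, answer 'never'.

Answer: 1

Derivation:
Gen 0: 111111010001110
Gen 1 (rule 184): 111110101001101
Gen 2 (rule 161): 011101010000010
Gen 3 (rule 184): 011010101000001
Gen 4 (rule 161): 000101010011100
Gen 5 (rule 184): 000010101011010
Gen 6 (rule 161): 111001010100100
Gen 7 (rule 184): 110100101010010
Gen 8 (rule 161): 001000010100000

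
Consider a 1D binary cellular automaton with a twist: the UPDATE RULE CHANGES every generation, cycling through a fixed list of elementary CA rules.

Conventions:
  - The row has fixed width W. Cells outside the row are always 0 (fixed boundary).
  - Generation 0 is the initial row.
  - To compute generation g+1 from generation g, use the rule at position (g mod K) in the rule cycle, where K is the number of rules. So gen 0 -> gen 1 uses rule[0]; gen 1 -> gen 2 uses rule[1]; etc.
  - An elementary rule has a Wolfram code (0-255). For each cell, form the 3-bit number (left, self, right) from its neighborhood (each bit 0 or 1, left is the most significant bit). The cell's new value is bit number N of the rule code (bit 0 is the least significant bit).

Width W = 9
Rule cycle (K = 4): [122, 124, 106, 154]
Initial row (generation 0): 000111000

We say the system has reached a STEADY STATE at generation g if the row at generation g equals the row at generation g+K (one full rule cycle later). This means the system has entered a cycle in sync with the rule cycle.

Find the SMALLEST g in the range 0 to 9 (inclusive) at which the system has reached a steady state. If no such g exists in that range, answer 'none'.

Answer: 6

Derivation:
Gen 0: 000111000
Gen 1 (rule 122): 001101100
Gen 2 (rule 124): 001111110
Gen 3 (rule 106): 011000010
Gen 4 (rule 154): 110100101
Gen 5 (rule 122): 111011010
Gen 6 (rule 124): 101111111
Gen 7 (rule 106): 011000001
Gen 8 (rule 154): 110100010
Gen 9 (rule 122): 111010101
Gen 10 (rule 124): 101111111
Gen 11 (rule 106): 011000001
Gen 12 (rule 154): 110100010
Gen 13 (rule 122): 111010101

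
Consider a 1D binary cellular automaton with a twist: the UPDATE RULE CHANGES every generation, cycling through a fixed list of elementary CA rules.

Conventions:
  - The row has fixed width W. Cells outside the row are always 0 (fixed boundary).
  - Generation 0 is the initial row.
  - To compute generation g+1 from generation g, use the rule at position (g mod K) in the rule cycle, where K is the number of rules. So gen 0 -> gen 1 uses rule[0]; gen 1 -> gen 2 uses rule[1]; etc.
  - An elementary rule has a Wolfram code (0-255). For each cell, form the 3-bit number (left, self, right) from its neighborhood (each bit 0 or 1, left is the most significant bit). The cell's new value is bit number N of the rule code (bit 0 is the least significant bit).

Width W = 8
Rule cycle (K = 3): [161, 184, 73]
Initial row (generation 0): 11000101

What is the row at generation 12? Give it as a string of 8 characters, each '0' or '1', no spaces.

Answer: 11010010

Derivation:
Gen 0: 11000101
Gen 1 (rule 161): 00010010
Gen 2 (rule 184): 00001001
Gen 3 (rule 73): 11100000
Gen 4 (rule 161): 01001111
Gen 5 (rule 184): 00101110
Gen 6 (rule 73): 10001010
Gen 7 (rule 161): 00100100
Gen 8 (rule 184): 00010010
Gen 9 (rule 73): 11000000
Gen 10 (rule 161): 00011111
Gen 11 (rule 184): 00011110
Gen 12 (rule 73): 11010010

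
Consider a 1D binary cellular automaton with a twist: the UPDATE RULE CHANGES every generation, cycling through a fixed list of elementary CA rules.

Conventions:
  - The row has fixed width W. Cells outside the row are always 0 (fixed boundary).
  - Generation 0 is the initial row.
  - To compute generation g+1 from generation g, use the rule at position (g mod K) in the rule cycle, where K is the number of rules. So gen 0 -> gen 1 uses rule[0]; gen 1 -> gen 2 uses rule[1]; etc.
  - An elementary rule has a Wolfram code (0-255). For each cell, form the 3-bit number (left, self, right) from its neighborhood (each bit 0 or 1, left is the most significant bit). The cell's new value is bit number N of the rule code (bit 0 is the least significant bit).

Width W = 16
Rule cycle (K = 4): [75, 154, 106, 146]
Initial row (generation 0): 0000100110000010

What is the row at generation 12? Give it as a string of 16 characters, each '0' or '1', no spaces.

Gen 0: 0000100110000010
Gen 1 (rule 75): 1111001110111100
Gen 2 (rule 154): 1110111100111010
Gen 3 (rule 106): 1011100101101100
Gen 4 (rule 146): 0001011000000010
Gen 5 (rule 75): 1110011011111100
Gen 6 (rule 154): 1101110011111010
Gen 7 (rule 106): 1111010110001100
Gen 8 (rule 146): 0110000001010010
Gen 9 (rule 75): 1110111110000100
Gen 10 (rule 154): 1100111101001010
Gen 11 (rule 106): 1101100110010100
Gen 12 (rule 146): 0000011001100010

Answer: 0000011001100010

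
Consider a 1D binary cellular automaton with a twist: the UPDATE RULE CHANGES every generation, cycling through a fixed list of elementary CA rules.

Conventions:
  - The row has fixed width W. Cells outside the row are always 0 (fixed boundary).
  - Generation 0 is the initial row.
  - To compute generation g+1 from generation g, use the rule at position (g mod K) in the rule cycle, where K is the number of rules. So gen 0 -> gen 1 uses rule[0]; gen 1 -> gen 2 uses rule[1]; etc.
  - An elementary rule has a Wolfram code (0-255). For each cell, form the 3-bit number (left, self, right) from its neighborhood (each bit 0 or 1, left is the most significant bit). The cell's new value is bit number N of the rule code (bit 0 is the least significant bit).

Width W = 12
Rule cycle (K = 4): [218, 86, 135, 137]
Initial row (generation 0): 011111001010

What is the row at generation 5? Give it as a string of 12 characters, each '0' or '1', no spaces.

Gen 0: 011111001010
Gen 1 (rule 218): 111111110001
Gen 2 (rule 86): 000000011011
Gen 3 (rule 135): 111111100000
Gen 4 (rule 137): 111111001111
Gen 5 (rule 218): 111111111111

Answer: 111111111111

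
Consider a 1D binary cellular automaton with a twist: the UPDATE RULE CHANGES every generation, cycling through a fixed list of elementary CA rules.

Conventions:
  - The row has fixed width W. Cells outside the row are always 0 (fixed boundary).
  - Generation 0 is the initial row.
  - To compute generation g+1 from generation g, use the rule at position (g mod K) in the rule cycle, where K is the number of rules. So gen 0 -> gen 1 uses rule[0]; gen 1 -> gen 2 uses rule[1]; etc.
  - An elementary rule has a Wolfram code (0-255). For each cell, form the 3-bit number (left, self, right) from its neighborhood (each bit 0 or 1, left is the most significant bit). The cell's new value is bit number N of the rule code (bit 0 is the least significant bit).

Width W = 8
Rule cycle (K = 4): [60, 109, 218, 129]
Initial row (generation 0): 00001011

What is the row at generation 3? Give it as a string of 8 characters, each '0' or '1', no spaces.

Answer: 11100001

Derivation:
Gen 0: 00001011
Gen 1 (rule 60): 00001110
Gen 2 (rule 109): 11101010
Gen 3 (rule 218): 11100001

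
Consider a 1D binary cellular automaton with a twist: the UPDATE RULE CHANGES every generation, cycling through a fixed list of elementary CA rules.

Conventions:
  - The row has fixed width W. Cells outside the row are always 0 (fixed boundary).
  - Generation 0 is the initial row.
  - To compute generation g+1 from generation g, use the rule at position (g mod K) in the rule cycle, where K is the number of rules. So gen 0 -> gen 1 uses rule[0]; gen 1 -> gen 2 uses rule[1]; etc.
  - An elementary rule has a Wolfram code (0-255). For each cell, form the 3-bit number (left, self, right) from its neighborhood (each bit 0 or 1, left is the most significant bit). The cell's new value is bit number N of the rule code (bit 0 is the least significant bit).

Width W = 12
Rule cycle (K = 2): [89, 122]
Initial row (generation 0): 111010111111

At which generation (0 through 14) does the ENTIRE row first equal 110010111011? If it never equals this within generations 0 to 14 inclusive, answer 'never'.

Answer: never

Derivation:
Gen 0: 111010111111
Gen 1 (rule 89): 101000100001
Gen 2 (rule 122): 010101010010
Gen 3 (rule 89): 000000001001
Gen 4 (rule 122): 000000010110
Gen 5 (rule 89): 111111000111
Gen 6 (rule 122): 100001101101
Gen 7 (rule 89): 011101101100
Gen 8 (rule 122): 110111111110
Gen 9 (rule 89): 110100000011
Gen 10 (rule 122): 111010000111
Gen 11 (rule 89): 101001110101
Gen 12 (rule 122): 010111011010
Gen 13 (rule 89): 000101011001
Gen 14 (rule 122): 001010111110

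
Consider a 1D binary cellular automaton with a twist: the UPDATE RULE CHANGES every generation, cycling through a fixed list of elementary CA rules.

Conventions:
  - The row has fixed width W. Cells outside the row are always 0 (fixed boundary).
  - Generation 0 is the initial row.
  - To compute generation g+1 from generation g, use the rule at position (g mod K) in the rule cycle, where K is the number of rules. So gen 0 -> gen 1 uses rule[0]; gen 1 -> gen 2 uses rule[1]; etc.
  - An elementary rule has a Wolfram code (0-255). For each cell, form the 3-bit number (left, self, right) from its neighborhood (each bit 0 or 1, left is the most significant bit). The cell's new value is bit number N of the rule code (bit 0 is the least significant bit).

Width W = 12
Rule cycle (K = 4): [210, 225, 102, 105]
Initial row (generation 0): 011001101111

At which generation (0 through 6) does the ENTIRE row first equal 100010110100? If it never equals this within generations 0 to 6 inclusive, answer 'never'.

Answer: never

Derivation:
Gen 0: 011001101111
Gen 1 (rule 210): 101110100111
Gen 2 (rule 225): 010111000011
Gen 3 (rule 102): 111001000101
Gen 4 (rule 105): 101000010010
Gen 5 (rule 210): 000100101101
Gen 6 (rule 225): 110000010110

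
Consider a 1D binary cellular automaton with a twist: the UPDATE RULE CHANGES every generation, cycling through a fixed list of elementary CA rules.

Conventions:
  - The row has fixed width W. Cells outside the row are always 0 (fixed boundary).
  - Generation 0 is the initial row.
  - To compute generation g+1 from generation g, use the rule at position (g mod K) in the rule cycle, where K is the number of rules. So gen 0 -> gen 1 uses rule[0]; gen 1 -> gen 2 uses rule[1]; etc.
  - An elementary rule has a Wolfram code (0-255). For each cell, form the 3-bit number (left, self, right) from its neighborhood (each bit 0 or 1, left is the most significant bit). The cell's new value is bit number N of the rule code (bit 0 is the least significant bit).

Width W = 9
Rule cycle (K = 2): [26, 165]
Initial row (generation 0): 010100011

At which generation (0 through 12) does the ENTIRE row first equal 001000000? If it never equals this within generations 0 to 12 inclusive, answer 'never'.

Gen 0: 010100011
Gen 1 (rule 26): 100010110
Gen 2 (rule 165): 101011000
Gen 3 (rule 26): 000010100
Gen 4 (rule 165): 111011101
Gen 5 (rule 26): 100010000
Gen 6 (rule 165): 101010111
Gen 7 (rule 26): 000000100
Gen 8 (rule 165): 111110101
Gen 9 (rule 26): 100000000
Gen 10 (rule 165): 101111111
Gen 11 (rule 26): 001000000
Gen 12 (rule 165): 101011111

Answer: 11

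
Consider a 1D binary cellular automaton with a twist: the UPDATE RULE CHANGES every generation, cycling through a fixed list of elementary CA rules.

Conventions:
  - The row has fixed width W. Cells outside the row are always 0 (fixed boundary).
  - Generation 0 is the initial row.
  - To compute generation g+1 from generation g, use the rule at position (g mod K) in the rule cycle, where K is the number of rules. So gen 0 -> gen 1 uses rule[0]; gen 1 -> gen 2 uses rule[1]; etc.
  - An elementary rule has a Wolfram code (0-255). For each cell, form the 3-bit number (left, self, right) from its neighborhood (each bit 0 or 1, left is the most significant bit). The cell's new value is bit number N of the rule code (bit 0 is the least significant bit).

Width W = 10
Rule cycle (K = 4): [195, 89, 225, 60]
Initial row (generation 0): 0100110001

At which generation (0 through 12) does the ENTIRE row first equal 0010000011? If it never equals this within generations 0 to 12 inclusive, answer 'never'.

Answer: never

Derivation:
Gen 0: 0100110001
Gen 1 (rule 195): 1001010110
Gen 2 (rule 89): 0100000111
Gen 3 (rule 225): 0001110011
Gen 4 (rule 60): 0001001010
Gen 5 (rule 195): 1110010000
Gen 6 (rule 89): 1011001111
Gen 7 (rule 225): 0101000111
Gen 8 (rule 60): 0111100100
Gen 9 (rule 195): 1011101001
Gen 10 (rule 89): 0010100100
Gen 11 (rule 225): 1001000001
Gen 12 (rule 60): 1101100001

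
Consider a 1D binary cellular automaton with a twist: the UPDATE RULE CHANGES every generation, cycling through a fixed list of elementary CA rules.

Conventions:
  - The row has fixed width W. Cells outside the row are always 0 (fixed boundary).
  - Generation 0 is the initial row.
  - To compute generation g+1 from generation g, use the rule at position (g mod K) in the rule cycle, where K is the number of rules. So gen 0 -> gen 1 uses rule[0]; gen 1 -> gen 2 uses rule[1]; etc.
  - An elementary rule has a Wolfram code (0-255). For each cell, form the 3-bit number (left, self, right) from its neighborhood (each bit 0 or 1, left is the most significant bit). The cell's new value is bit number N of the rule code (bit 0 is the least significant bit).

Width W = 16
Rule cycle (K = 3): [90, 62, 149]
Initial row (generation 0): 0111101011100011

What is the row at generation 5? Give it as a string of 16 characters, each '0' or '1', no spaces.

Answer: 1100001100011100

Derivation:
Gen 0: 0111101011100011
Gen 1 (rule 90): 1100100010110111
Gen 2 (rule 62): 1011110111101100
Gen 3 (rule 149): 1001100011000011
Gen 4 (rule 90): 0111110111100111
Gen 5 (rule 62): 1100001100011100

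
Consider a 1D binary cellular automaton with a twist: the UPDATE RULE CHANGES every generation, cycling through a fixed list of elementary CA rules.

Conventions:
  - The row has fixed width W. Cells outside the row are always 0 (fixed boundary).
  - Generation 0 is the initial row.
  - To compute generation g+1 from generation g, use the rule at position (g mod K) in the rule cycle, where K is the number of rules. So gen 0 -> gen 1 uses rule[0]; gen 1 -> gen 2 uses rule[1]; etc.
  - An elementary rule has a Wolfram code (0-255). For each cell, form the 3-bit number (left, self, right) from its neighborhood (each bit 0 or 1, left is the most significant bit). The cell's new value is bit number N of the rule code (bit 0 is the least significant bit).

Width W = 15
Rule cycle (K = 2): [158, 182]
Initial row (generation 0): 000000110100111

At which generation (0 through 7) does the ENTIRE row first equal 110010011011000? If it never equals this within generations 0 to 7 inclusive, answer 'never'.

Answer: never

Derivation:
Gen 0: 000000110100111
Gen 1 (rule 158): 000001100111110
Gen 2 (rule 182): 000010011011101
Gen 3 (rule 158): 000111110011001
Gen 4 (rule 182): 001011101100111
Gen 5 (rule 158): 011011001011110
Gen 6 (rule 182): 100100111101101
Gen 7 (rule 158): 111111111001001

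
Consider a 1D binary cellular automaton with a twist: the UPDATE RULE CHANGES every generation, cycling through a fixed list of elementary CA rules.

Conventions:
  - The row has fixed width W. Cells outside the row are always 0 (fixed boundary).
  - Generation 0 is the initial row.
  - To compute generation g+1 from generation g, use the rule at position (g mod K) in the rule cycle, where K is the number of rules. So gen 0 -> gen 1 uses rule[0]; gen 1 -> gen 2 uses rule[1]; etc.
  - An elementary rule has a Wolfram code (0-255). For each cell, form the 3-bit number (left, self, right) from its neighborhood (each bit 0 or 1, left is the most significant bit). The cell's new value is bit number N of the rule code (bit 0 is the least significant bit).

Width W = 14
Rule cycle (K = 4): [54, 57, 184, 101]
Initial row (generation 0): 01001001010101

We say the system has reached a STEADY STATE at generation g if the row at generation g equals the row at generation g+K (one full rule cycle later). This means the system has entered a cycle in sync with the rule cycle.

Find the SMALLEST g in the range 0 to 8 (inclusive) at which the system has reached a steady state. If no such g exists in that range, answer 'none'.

Answer: none

Derivation:
Gen 0: 01001001010101
Gen 1 (rule 54): 11111111111111
Gen 2 (rule 57): 10000000000000
Gen 3 (rule 184): 01000000000000
Gen 4 (rule 101): 01011111111111
Gen 5 (rule 54): 11100000000000
Gen 6 (rule 57): 10011111111111
Gen 7 (rule 184): 01011111111110
Gen 8 (rule 101): 01100000000010
Gen 9 (rule 54): 10010000000111
Gen 10 (rule 57): 01001111110100
Gen 11 (rule 184): 00101111101010
Gen 12 (rule 101): 10110000111110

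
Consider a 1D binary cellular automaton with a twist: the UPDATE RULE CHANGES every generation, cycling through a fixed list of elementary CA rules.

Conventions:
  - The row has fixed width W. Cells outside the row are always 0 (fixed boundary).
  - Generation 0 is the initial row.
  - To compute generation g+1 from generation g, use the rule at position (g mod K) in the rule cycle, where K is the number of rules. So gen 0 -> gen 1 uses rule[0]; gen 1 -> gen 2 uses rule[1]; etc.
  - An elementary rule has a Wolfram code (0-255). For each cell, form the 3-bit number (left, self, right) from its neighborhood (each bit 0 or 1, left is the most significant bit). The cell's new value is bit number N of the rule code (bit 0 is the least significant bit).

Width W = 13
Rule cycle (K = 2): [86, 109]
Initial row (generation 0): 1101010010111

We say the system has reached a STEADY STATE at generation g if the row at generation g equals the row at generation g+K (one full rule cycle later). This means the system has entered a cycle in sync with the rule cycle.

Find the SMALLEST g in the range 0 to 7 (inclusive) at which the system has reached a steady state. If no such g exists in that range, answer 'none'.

Gen 0: 1101010010111
Gen 1 (rule 86): 0101011110001
Gen 2 (rule 109): 0111110010101
Gen 3 (rule 86): 1000011110101
Gen 4 (rule 109): 1011010011111
Gen 5 (rule 86): 1001011100001
Gen 6 (rule 109): 1001110101101
Gen 7 (rule 86): 1110010100101
Gen 8 (rule 109): 1010011100111
Gen 9 (rule 86): 1011100111001

Answer: none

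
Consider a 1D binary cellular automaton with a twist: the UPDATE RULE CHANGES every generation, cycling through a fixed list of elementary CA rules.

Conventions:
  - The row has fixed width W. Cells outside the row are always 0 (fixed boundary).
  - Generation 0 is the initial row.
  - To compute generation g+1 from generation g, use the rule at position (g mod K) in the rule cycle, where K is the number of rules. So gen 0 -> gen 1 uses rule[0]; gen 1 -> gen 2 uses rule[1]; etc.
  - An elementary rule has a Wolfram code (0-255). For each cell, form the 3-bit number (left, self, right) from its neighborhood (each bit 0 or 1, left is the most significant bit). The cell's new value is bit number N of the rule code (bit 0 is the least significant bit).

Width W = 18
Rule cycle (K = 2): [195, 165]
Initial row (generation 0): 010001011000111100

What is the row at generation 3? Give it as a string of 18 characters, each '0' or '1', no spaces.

Answer: 001111000101000001

Derivation:
Gen 0: 010001011000111100
Gen 1 (rule 195): 100110001011011101
Gen 2 (rule 165): 100000101100101011
Gen 3 (rule 195): 001111000101000001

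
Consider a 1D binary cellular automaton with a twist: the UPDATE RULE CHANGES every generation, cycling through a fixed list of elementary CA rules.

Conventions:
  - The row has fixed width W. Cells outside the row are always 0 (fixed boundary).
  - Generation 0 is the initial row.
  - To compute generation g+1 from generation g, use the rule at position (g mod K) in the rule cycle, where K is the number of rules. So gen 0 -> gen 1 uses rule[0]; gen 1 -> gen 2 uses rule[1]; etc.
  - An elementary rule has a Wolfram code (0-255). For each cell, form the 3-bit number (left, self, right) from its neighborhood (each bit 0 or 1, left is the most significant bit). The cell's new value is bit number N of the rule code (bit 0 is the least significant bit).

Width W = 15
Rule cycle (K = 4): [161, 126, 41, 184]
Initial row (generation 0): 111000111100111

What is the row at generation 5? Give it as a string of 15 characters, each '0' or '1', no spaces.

Answer: 000111111111000

Derivation:
Gen 0: 111000111100111
Gen 1 (rule 161): 010010011000010
Gen 2 (rule 126): 111111111100111
Gen 3 (rule 41): 100000000000100
Gen 4 (rule 184): 010000000000010
Gen 5 (rule 161): 000111111111000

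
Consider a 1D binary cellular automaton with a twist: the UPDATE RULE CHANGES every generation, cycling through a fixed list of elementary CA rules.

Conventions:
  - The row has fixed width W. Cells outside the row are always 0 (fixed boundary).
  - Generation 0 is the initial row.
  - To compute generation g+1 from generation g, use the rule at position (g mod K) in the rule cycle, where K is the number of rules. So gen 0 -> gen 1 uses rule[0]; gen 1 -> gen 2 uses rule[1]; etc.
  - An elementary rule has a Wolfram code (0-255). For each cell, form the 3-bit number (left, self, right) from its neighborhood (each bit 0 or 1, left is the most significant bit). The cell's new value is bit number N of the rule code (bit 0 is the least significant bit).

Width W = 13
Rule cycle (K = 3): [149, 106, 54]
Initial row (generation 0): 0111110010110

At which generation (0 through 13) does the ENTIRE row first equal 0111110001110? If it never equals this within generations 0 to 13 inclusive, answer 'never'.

Gen 0: 0111110010110
Gen 1 (rule 149): 0011101010001
Gen 2 (rule 106): 0110110100010
Gen 3 (rule 54): 1001001110111
Gen 4 (rule 149): 1101100100010
Gen 5 (rule 106): 1111101000100
Gen 6 (rule 54): 0000011101110
Gen 7 (rule 149): 1111001000101
Gen 8 (rule 106): 1001010001010
Gen 9 (rule 54): 1111111011111
Gen 10 (rule 149): 0111110001110
Gen 11 (rule 106): 1100010011010
Gen 12 (rule 54): 0010111100111
Gen 13 (rule 149): 1010011010010

Answer: 10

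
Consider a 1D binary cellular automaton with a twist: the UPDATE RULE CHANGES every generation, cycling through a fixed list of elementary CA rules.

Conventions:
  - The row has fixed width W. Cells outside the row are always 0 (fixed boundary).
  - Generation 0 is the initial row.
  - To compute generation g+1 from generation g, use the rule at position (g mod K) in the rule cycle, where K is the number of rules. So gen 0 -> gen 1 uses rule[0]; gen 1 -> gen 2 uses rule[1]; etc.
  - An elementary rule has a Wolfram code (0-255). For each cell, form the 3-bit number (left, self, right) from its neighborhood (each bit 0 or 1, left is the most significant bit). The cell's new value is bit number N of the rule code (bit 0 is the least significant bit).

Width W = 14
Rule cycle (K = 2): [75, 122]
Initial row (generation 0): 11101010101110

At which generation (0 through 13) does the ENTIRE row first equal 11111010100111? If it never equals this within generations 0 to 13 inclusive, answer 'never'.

Answer: never

Derivation:
Gen 0: 11101010101110
Gen 1 (rule 75): 10100000001010
Gen 2 (rule 122): 01010000010101
Gen 3 (rule 75): 10000111100000
Gen 4 (rule 122): 01001100110000
Gen 5 (rule 75): 10011101110111
Gen 6 (rule 122): 01110111011101
Gen 7 (rule 75): 11010101010100
Gen 8 (rule 122): 11101010101010
Gen 9 (rule 75): 10100000000000
Gen 10 (rule 122): 01010000000000
Gen 11 (rule 75): 10000111111111
Gen 12 (rule 122): 01001100000001
Gen 13 (rule 75): 10011101111110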